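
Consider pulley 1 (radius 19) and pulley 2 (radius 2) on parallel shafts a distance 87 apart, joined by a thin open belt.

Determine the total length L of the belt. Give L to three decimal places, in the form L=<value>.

open belt: β = asin((r2−r1)/C) = asin(-17/87) = -11.2682°
wrap1 = π − 2β = 202.5365°
wrap2 = π + 2β = 157.4635°
tangent length = C·cosβ = 85.3229
L = r1·wrap1 + r2·wrap2 + 2·C·cosβ = 19·3.5349 + 2·2.7483 + 2·85.3229 = 243.3060

L=243.306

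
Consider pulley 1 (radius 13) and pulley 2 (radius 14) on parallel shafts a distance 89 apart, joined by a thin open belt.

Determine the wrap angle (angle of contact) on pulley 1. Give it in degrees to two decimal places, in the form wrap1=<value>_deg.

open belt: β = asin((r2−r1)/C) = asin(1/89) = 0.6438°
wrap1 = π − 2β = 178.7124°
wrap2 = π + 2β = 181.2876°

wrap1=178.71_deg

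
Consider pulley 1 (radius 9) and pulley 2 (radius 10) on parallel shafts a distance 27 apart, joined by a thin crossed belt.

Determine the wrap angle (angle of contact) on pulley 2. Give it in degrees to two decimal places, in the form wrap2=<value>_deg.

wrap2=269.45_deg

crossed belt: β = asin((r1+r2)/C) = asin(19/27) = 44.7249°
wrap1 = wrap2 = π + 2β = 269.4498°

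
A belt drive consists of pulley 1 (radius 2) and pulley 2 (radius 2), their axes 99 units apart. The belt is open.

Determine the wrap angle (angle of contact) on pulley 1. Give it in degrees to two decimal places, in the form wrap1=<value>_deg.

open belt: β = asin((r2−r1)/C) = asin(0/99) = 0.0000°
wrap1 = π − 2β = 180.0000°
wrap2 = π + 2β = 180.0000°

wrap1=180.00_deg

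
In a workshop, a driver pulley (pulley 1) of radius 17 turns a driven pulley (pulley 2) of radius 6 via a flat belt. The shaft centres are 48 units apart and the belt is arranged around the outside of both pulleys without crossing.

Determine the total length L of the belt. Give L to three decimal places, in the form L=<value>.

L=170.789

open belt: β = asin((r2−r1)/C) = asin(-11/48) = -13.2480°
wrap1 = π − 2β = 206.4960°
wrap2 = π + 2β = 153.5040°
tangent length = C·cosβ = 46.7226
L = r1·wrap1 + r2·wrap2 + 2·C·cosβ = 17·3.6040 + 6·2.6791 + 2·46.7226 = 170.7887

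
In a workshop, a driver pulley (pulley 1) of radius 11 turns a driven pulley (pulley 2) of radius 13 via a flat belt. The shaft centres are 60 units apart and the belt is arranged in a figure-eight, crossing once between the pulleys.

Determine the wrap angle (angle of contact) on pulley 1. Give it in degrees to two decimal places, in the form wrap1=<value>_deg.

wrap1=227.16_deg

crossed belt: β = asin((r1+r2)/C) = asin(24/60) = 23.5782°
wrap1 = wrap2 = π + 2β = 227.1564°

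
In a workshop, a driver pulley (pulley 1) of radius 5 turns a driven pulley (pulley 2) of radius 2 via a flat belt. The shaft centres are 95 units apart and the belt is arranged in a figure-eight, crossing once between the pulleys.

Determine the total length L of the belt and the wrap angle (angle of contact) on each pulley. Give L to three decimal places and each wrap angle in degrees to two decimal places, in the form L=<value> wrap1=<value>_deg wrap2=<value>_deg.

crossed belt: β = asin((r1+r2)/C) = asin(7/95) = 4.2256°
wrap1 = wrap2 = π + 2β = 188.4512°
tangent length = C·cosβ = 94.7418
L = (r1+r2)·wrap + 2·C·cosβ = 7·3.2891 + 2·94.7418 = 212.5072

L=212.507 wrap1=188.45_deg wrap2=188.45_deg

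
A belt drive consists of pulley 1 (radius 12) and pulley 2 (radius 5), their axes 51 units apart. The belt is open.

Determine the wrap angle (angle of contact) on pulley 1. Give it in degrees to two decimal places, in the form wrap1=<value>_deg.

open belt: β = asin((r2−r1)/C) = asin(-7/51) = -7.8890°
wrap1 = π − 2β = 195.7781°
wrap2 = π + 2β = 164.2219°

wrap1=195.78_deg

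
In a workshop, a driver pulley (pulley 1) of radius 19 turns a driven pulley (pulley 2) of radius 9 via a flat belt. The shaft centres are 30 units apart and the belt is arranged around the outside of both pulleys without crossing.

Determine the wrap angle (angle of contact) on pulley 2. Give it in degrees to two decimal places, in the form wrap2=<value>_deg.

open belt: β = asin((r2−r1)/C) = asin(-10/30) = -19.4712°
wrap1 = π − 2β = 218.9424°
wrap2 = π + 2β = 141.0576°

wrap2=141.06_deg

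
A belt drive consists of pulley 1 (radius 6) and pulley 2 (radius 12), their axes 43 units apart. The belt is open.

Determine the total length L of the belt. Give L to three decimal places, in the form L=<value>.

open belt: β = asin((r2−r1)/C) = asin(6/43) = 8.0209°
wrap1 = π − 2β = 163.9581°
wrap2 = π + 2β = 196.0419°
tangent length = C·cosβ = 42.5793
L = r1·wrap1 + r2·wrap2 + 2·C·cosβ = 6·2.8616 + 12·3.4216 + 2·42.5793 = 143.3872

L=143.387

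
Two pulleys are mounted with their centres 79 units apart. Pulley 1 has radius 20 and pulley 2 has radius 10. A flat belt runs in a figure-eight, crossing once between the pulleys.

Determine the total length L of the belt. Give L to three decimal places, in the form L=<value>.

crossed belt: β = asin((r1+r2)/C) = asin(30/79) = 22.3180°
wrap1 = wrap2 = π + 2β = 224.6360°
tangent length = C·cosβ = 73.0821
L = (r1+r2)·wrap + 2·C·cosβ = 30·3.9206 + 2·73.0821 = 263.7834

L=263.783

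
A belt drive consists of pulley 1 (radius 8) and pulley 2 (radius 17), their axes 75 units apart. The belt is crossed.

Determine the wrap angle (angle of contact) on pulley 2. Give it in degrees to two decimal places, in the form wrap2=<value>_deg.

wrap2=218.94_deg

crossed belt: β = asin((r1+r2)/C) = asin(25/75) = 19.4712°
wrap1 = wrap2 = π + 2β = 218.9424°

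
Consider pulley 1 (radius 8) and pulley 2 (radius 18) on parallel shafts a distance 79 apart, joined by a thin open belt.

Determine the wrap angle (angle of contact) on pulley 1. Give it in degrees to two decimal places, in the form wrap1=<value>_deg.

open belt: β = asin((r2−r1)/C) = asin(10/79) = 7.2721°
wrap1 = π − 2β = 165.4557°
wrap2 = π + 2β = 194.5443°

wrap1=165.46_deg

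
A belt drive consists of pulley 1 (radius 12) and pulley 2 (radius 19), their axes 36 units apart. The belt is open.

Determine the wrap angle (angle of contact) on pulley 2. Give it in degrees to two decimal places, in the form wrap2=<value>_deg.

open belt: β = asin((r2−r1)/C) = asin(7/36) = 11.2123°
wrap1 = π − 2β = 157.5755°
wrap2 = π + 2β = 202.4245°

wrap2=202.42_deg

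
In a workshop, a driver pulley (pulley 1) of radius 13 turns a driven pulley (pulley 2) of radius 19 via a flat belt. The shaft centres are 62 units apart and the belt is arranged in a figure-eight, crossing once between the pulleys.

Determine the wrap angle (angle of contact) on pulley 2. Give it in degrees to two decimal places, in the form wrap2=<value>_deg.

crossed belt: β = asin((r1+r2)/C) = asin(32/62) = 31.0730°
wrap1 = wrap2 = π + 2β = 242.1459°

wrap2=242.15_deg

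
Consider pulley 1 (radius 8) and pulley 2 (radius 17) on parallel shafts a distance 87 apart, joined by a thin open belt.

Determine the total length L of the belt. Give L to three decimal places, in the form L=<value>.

open belt: β = asin((r2−r1)/C) = asin(9/87) = 5.9378°
wrap1 = π − 2β = 168.1245°
wrap2 = π + 2β = 191.8755°
tangent length = C·cosβ = 86.5332
L = r1·wrap1 + r2·wrap2 + 2·C·cosβ = 8·2.9343 + 17·3.3489 + 2·86.5332 = 253.4717

L=253.472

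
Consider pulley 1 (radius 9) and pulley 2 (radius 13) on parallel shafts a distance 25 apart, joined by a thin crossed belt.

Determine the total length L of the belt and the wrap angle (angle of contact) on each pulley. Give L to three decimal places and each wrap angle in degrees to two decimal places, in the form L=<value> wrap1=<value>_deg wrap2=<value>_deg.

crossed belt: β = asin((r1+r2)/C) = asin(22/25) = 61.6424°
wrap1 = wrap2 = π + 2β = 303.2847°
tangent length = C·cosβ = 11.8743
L = (r1+r2)·wrap + 2·C·cosβ = 22·5.2933 + 2·11.8743 = 140.2017

L=140.202 wrap1=303.28_deg wrap2=303.28_deg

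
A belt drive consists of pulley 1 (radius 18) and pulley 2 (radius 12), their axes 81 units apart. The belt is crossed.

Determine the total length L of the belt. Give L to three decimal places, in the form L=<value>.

crossed belt: β = asin((r1+r2)/C) = asin(30/81) = 21.7385°
wrap1 = wrap2 = π + 2β = 223.4769°
tangent length = C·cosβ = 75.2396
L = (r1+r2)·wrap + 2·C·cosβ = 30·3.9004 + 2·75.2396 = 267.4915

L=267.491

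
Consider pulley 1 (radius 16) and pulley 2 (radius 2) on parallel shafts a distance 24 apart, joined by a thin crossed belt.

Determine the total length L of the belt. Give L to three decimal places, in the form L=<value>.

L=118.828

crossed belt: β = asin((r1+r2)/C) = asin(18/24) = 48.5904°
wrap1 = wrap2 = π + 2β = 277.1808°
tangent length = C·cosβ = 15.8745
L = (r1+r2)·wrap + 2·C·cosβ = 18·4.8377 + 2·15.8745 = 118.8279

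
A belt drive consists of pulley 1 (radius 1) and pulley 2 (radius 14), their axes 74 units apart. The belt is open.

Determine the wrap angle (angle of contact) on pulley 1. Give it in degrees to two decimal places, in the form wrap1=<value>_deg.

wrap1=159.76_deg

open belt: β = asin((r2−r1)/C) = asin(13/74) = 10.1180°
wrap1 = π − 2β = 159.7640°
wrap2 = π + 2β = 200.2360°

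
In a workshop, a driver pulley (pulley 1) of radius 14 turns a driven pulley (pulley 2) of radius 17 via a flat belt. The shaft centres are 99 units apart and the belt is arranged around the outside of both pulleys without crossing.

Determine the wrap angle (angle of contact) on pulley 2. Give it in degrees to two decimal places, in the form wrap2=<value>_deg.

wrap2=183.47_deg

open belt: β = asin((r2−r1)/C) = asin(3/99) = 1.7365°
wrap1 = π − 2β = 176.5270°
wrap2 = π + 2β = 183.4730°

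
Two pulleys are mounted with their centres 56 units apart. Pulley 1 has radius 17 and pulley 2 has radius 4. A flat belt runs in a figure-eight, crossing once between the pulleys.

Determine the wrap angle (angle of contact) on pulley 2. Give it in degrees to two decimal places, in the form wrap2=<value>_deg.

crossed belt: β = asin((r1+r2)/C) = asin(21/56) = 22.0243°
wrap1 = wrap2 = π + 2β = 224.0486°

wrap2=224.05_deg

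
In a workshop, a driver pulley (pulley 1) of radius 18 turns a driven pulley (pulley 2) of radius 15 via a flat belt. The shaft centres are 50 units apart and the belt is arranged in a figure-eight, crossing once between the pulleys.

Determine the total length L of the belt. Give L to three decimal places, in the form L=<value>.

crossed belt: β = asin((r1+r2)/C) = asin(33/50) = 41.2999°
wrap1 = wrap2 = π + 2β = 262.5997°
tangent length = C·cosβ = 37.5633
L = (r1+r2)·wrap + 2·C·cosβ = 33·4.5832 + 2·37.5633 = 226.3732

L=226.373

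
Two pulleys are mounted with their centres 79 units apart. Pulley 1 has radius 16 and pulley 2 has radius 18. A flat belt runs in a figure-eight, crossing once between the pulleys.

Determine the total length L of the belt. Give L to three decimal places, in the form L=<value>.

crossed belt: β = asin((r1+r2)/C) = asin(34/79) = 25.4917°
wrap1 = wrap2 = π + 2β = 230.9833°
tangent length = C·cosβ = 71.3092
L = (r1+r2)·wrap + 2·C·cosβ = 34·4.0314 + 2·71.3092 = 279.6866

L=279.687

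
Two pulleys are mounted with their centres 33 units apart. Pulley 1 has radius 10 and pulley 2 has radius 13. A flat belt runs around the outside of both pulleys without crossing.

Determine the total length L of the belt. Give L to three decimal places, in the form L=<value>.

open belt: β = asin((r2−r1)/C) = asin(3/33) = 5.2159°
wrap1 = π − 2β = 169.5682°
wrap2 = π + 2β = 190.4318°
tangent length = C·cosβ = 32.8634
L = r1·wrap1 + r2·wrap2 + 2·C·cosβ = 10·2.9595 + 13·3.3237 + 2·32.8634 = 138.5295

L=138.530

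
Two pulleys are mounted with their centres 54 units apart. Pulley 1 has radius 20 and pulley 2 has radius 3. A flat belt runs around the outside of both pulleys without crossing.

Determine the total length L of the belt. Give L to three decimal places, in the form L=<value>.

open belt: β = asin((r2−r1)/C) = asin(-17/54) = -18.3496°
wrap1 = π − 2β = 216.6993°
wrap2 = π + 2β = 143.3007°
tangent length = C·cosβ = 51.2543
L = r1·wrap1 + r2·wrap2 + 2·C·cosβ = 20·3.7821 + 3·2.5011 + 2·51.2543 = 185.6541

L=185.654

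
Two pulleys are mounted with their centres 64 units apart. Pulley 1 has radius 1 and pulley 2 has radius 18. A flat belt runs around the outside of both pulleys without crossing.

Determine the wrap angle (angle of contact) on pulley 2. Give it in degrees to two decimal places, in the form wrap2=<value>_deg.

wrap2=210.81_deg

open belt: β = asin((r2−r1)/C) = asin(17/64) = 15.4041°
wrap1 = π − 2β = 149.1918°
wrap2 = π + 2β = 210.8082°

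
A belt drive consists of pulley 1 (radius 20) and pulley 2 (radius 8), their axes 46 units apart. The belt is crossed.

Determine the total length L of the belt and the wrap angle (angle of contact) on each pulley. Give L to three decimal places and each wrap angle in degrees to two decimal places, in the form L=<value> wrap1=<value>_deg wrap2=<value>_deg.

crossed belt: β = asin((r1+r2)/C) = asin(28/46) = 37.4952°
wrap1 = wrap2 = π + 2β = 254.9905°
tangent length = C·cosβ = 36.4966
L = (r1+r2)·wrap + 2·C·cosβ = 28·4.4504 + 2·36.4966 = 197.6050

L=197.605 wrap1=254.99_deg wrap2=254.99_deg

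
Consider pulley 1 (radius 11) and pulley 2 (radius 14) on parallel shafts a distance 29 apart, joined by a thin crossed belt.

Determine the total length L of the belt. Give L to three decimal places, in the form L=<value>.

L=159.901

crossed belt: β = asin((r1+r2)/C) = asin(25/29) = 59.5497°
wrap1 = wrap2 = π + 2β = 299.0994°
tangent length = C·cosβ = 14.6969
L = (r1+r2)·wrap + 2·C·cosβ = 25·5.2203 + 2·14.6969 = 159.9006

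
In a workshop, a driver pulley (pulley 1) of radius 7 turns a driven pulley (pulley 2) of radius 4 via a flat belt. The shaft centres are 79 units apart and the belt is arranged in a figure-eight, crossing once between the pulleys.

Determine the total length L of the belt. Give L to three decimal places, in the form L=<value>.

crossed belt: β = asin((r1+r2)/C) = asin(11/79) = 8.0039°
wrap1 = wrap2 = π + 2β = 196.0078°
tangent length = C·cosβ = 78.2304
L = (r1+r2)·wrap + 2·C·cosβ = 11·3.4210 + 2·78.2304 = 194.0917

L=194.092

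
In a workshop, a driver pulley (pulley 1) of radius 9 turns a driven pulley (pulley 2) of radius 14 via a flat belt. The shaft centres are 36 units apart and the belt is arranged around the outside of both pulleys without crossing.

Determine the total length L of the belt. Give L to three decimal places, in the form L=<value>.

open belt: β = asin((r2−r1)/C) = asin(5/36) = 7.9836°
wrap1 = π − 2β = 164.0329°
wrap2 = π + 2β = 195.9671°
tangent length = C·cosβ = 35.6511
L = r1·wrap1 + r2·wrap2 + 2·C·cosβ = 9·2.8629 + 14·3.4203 + 2·35.6511 = 144.9522

L=144.952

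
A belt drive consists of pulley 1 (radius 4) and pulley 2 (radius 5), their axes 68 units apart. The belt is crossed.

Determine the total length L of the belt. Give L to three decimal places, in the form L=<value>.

L=165.467

crossed belt: β = asin((r1+r2)/C) = asin(9/68) = 7.6056°
wrap1 = wrap2 = π + 2β = 195.2112°
tangent length = C·cosβ = 67.4018
L = (r1+r2)·wrap + 2·C·cosβ = 9·3.4071 + 2·67.4018 = 165.4673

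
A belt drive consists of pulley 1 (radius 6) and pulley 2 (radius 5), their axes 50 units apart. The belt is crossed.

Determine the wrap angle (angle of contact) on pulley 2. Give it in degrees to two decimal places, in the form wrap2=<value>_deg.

crossed belt: β = asin((r1+r2)/C) = asin(11/50) = 12.7090°
wrap1 = wrap2 = π + 2β = 205.4181°

wrap2=205.42_deg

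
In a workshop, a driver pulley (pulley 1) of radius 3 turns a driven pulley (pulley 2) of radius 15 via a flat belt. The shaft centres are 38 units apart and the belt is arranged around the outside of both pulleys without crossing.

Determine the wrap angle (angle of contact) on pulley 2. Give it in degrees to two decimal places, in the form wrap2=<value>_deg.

wrap2=216.82_deg

open belt: β = asin((r2−r1)/C) = asin(12/38) = 18.4085°
wrap1 = π − 2β = 143.1830°
wrap2 = π + 2β = 216.8170°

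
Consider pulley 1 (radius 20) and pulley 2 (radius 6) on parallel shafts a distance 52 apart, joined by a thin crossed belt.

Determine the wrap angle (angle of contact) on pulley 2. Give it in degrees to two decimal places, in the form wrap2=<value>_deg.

wrap2=240.00_deg

crossed belt: β = asin((r1+r2)/C) = asin(26/52) = 30.0000°
wrap1 = wrap2 = π + 2β = 240.0000°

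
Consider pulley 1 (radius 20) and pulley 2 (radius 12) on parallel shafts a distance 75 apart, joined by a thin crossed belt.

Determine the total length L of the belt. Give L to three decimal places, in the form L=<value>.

L=264.404

crossed belt: β = asin((r1+r2)/C) = asin(32/75) = 25.2562°
wrap1 = wrap2 = π + 2β = 230.5124°
tangent length = C·cosβ = 67.8307
L = (r1+r2)·wrap + 2·C·cosβ = 32·4.0232 + 2·67.8307 = 264.4038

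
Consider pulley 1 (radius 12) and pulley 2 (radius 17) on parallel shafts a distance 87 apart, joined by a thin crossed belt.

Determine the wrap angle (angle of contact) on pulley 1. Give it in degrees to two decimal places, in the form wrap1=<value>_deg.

crossed belt: β = asin((r1+r2)/C) = asin(29/87) = 19.4712°
wrap1 = wrap2 = π + 2β = 218.9424°

wrap1=218.94_deg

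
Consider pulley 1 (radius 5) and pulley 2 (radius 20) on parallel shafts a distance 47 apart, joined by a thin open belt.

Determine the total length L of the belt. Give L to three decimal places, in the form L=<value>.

L=177.369

open belt: β = asin((r2−r1)/C) = asin(15/47) = 18.6115°
wrap1 = π − 2β = 142.7771°
wrap2 = π + 2β = 217.2229°
tangent length = C·cosβ = 44.5421
L = r1·wrap1 + r2·wrap2 + 2·C·cosβ = 5·2.4919 + 20·3.7913 + 2·44.5421 = 177.3690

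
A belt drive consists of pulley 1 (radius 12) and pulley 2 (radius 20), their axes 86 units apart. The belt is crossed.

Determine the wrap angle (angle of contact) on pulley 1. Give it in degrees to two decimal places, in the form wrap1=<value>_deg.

wrap1=223.69_deg

crossed belt: β = asin((r1+r2)/C) = asin(32/86) = 21.8448°
wrap1 = wrap2 = π + 2β = 223.6895°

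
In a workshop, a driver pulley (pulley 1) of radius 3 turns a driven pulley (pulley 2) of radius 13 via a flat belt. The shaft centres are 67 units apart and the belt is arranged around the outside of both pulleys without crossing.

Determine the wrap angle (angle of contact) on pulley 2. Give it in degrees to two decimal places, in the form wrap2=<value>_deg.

open belt: β = asin((r2−r1)/C) = asin(10/67) = 8.5837°
wrap1 = π − 2β = 162.8326°
wrap2 = π + 2β = 197.1674°

wrap2=197.17_deg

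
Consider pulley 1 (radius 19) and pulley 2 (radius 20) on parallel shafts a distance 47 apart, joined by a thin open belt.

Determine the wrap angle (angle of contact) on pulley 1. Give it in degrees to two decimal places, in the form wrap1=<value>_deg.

open belt: β = asin((r2−r1)/C) = asin(1/47) = 1.2192°
wrap1 = π − 2β = 177.5617°
wrap2 = π + 2β = 182.4383°

wrap1=177.56_deg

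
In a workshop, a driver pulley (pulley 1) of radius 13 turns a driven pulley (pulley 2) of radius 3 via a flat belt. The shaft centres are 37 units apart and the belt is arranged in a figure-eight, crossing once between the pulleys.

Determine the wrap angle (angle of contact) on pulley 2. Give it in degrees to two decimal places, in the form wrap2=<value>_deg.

crossed belt: β = asin((r1+r2)/C) = asin(16/37) = 25.6220°
wrap1 = wrap2 = π + 2β = 231.2441°

wrap2=231.24_deg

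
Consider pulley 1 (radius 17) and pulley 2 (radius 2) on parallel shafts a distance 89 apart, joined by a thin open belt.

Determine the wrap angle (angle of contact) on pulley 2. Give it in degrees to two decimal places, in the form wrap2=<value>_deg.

open belt: β = asin((r2−r1)/C) = asin(-15/89) = -9.7029°
wrap1 = π − 2β = 199.4058°
wrap2 = π + 2β = 160.5942°

wrap2=160.59_deg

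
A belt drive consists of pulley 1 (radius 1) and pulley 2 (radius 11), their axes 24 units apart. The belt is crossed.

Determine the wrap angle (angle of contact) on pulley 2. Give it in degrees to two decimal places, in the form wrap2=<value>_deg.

crossed belt: β = asin((r1+r2)/C) = asin(12/24) = 30.0000°
wrap1 = wrap2 = π + 2β = 240.0000°

wrap2=240.00_deg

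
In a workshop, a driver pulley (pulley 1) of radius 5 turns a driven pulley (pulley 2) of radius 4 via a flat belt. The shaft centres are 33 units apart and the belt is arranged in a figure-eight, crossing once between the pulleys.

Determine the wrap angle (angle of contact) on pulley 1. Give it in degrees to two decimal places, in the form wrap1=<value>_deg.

crossed belt: β = asin((r1+r2)/C) = asin(9/33) = 15.8266°
wrap1 = wrap2 = π + 2β = 211.6532°

wrap1=211.65_deg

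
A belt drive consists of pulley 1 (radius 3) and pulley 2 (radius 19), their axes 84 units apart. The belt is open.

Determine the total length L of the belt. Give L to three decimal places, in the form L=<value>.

open belt: β = asin((r2−r1)/C) = asin(16/84) = 10.9806°
wrap1 = π − 2β = 158.0388°
wrap2 = π + 2β = 201.9612°
tangent length = C·cosβ = 82.4621
L = r1·wrap1 + r2·wrap2 + 2·C·cosβ = 3·2.7583 + 19·3.5249 + 2·82.4621 = 240.1720

L=240.172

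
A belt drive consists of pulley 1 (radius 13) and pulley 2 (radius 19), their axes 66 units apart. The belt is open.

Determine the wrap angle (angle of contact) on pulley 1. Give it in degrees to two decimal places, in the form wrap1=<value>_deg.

open belt: β = asin((r2−r1)/C) = asin(6/66) = 5.2159°
wrap1 = π − 2β = 169.5682°
wrap2 = π + 2β = 190.4318°

wrap1=169.57_deg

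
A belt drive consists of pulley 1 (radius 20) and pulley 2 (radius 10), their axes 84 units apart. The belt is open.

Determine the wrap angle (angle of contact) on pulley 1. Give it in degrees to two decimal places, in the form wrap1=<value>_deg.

wrap1=193.67_deg

open belt: β = asin((r2−r1)/C) = asin(-10/84) = -6.8371°
wrap1 = π − 2β = 193.6743°
wrap2 = π + 2β = 166.3257°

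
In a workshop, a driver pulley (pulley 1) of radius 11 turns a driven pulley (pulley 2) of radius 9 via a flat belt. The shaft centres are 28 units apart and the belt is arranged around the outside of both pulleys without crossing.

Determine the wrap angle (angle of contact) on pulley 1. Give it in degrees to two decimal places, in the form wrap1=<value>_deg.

open belt: β = asin((r2−r1)/C) = asin(-2/28) = -4.0960°
wrap1 = π − 2β = 188.1921°
wrap2 = π + 2β = 171.8079°

wrap1=188.19_deg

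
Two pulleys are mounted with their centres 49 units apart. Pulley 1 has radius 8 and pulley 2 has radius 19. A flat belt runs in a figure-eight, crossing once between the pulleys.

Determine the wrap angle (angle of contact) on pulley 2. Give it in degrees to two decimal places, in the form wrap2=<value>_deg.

wrap2=246.87_deg

crossed belt: β = asin((r1+r2)/C) = asin(27/49) = 33.4370°
wrap1 = wrap2 = π + 2β = 246.8741°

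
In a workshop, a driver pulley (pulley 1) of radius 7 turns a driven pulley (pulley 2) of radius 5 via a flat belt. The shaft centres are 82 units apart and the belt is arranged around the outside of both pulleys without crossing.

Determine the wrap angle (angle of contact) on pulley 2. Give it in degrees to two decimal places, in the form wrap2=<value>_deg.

open belt: β = asin((r2−r1)/C) = asin(-2/82) = -1.3976°
wrap1 = π − 2β = 182.7952°
wrap2 = π + 2β = 177.2048°

wrap2=177.20_deg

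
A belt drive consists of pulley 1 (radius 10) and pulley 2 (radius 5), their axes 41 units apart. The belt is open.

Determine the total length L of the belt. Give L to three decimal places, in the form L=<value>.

L=129.734

open belt: β = asin((r2−r1)/C) = asin(-5/41) = -7.0047°
wrap1 = π − 2β = 194.0095°
wrap2 = π + 2β = 165.9905°
tangent length = C·cosβ = 40.6940
L = r1·wrap1 + r2·wrap2 + 2·C·cosβ = 10·3.3861 + 5·2.8971 + 2·40.6940 = 129.7344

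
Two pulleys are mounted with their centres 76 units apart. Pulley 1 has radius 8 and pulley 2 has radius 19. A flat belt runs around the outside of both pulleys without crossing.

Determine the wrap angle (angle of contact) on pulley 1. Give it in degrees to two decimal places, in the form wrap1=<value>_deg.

open belt: β = asin((r2−r1)/C) = asin(11/76) = 8.3220°
wrap1 = π − 2β = 163.3559°
wrap2 = π + 2β = 196.6441°

wrap1=163.36_deg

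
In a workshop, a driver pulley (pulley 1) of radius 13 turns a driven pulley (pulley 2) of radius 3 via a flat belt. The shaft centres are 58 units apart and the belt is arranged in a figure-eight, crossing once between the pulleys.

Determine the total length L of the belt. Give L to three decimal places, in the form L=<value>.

crossed belt: β = asin((r1+r2)/C) = asin(16/58) = 16.0134°
wrap1 = wrap2 = π + 2β = 212.0268°
tangent length = C·cosβ = 55.7494
L = (r1+r2)·wrap + 2·C·cosβ = 16·3.7006 + 2·55.7494 = 170.7079

L=170.708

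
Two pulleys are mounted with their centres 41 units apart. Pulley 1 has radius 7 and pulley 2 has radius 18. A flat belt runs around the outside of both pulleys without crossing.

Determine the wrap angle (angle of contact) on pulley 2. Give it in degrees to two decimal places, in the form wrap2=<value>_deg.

open belt: β = asin((r2−r1)/C) = asin(11/41) = 15.5627°
wrap1 = π − 2β = 148.8746°
wrap2 = π + 2β = 211.1254°

wrap2=211.13_deg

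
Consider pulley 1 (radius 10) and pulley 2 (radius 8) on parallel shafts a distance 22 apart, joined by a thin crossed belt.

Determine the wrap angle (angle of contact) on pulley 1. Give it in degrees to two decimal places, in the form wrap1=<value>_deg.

wrap1=289.81_deg

crossed belt: β = asin((r1+r2)/C) = asin(18/22) = 54.9032°
wrap1 = wrap2 = π + 2β = 289.8064°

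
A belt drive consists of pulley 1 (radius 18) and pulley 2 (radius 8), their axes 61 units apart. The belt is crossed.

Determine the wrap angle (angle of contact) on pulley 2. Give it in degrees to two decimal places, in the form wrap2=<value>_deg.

wrap2=230.46_deg

crossed belt: β = asin((r1+r2)/C) = asin(26/61) = 25.2285°
wrap1 = wrap2 = π + 2β = 230.4570°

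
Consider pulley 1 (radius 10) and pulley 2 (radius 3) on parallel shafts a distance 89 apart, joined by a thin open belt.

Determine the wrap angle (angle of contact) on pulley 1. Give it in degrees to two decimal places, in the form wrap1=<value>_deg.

wrap1=189.02_deg

open belt: β = asin((r2−r1)/C) = asin(-7/89) = -4.5111°
wrap1 = π − 2β = 189.0221°
wrap2 = π + 2β = 170.9779°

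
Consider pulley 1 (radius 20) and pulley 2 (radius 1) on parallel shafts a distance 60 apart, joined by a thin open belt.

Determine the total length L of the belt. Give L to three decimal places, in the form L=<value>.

open belt: β = asin((r2−r1)/C) = asin(-19/60) = -18.4615°
wrap1 = π − 2β = 216.9229°
wrap2 = π + 2β = 143.0771°
tangent length = C·cosβ = 56.9122
L = r1·wrap1 + r2·wrap2 + 2·C·cosβ = 20·3.7860 + 1·2.4972 + 2·56.9122 = 192.0420

L=192.042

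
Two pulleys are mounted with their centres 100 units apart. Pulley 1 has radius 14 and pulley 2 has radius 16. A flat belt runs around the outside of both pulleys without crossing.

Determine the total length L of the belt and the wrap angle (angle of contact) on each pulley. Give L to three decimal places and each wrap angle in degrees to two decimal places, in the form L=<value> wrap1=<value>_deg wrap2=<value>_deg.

open belt: β = asin((r2−r1)/C) = asin(2/100) = 1.1460°
wrap1 = π − 2β = 177.7080°
wrap2 = π + 2β = 182.2920°
tangent length = C·cosβ = 99.9800
L = r1·wrap1 + r2·wrap2 + 2·C·cosβ = 14·3.1016 + 16·3.1816 + 2·99.9800 = 294.2878

L=294.288 wrap1=177.71_deg wrap2=182.29_deg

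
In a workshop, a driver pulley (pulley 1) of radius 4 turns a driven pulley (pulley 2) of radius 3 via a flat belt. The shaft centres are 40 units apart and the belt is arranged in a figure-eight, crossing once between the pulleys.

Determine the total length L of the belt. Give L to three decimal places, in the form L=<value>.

L=103.219

crossed belt: β = asin((r1+r2)/C) = asin(7/40) = 10.0787°
wrap1 = wrap2 = π + 2β = 200.1573°
tangent length = C·cosβ = 39.3827
L = (r1+r2)·wrap + 2·C·cosβ = 7·3.4934 + 2·39.3827 = 103.2193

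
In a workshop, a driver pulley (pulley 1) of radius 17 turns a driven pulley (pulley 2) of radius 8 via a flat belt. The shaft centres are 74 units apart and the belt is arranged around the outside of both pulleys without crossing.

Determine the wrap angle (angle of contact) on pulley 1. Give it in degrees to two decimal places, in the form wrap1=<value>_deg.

open belt: β = asin((r2−r1)/C) = asin(-9/74) = -6.9857°
wrap1 = π − 2β = 193.9714°
wrap2 = π + 2β = 166.0286°

wrap1=193.97_deg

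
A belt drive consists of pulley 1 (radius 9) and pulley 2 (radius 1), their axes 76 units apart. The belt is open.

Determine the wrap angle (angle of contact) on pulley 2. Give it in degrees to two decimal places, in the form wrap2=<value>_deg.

open belt: β = asin((r2−r1)/C) = asin(-8/76) = -6.0423°
wrap1 = π − 2β = 192.0847°
wrap2 = π + 2β = 167.9153°

wrap2=167.92_deg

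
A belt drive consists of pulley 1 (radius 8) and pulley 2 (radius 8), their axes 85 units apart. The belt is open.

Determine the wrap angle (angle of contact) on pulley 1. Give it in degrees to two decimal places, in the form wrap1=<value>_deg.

wrap1=180.00_deg

open belt: β = asin((r2−r1)/C) = asin(0/85) = 0.0000°
wrap1 = π − 2β = 180.0000°
wrap2 = π + 2β = 180.0000°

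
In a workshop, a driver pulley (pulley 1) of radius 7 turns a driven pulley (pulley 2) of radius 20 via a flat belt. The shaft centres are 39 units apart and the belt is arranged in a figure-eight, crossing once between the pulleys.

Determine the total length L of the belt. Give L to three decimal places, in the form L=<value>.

crossed belt: β = asin((r1+r2)/C) = asin(27/39) = 43.8131°
wrap1 = wrap2 = π + 2β = 267.6261°
tangent length = C·cosβ = 28.1425
L = (r1+r2)·wrap + 2·C·cosβ = 27·4.6710 + 2·28.1425 = 182.4008

L=182.401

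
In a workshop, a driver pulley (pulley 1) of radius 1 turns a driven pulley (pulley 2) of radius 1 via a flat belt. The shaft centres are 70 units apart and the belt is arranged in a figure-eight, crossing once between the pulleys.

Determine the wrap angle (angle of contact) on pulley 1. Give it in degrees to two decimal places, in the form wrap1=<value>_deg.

wrap1=183.27_deg

crossed belt: β = asin((r1+r2)/C) = asin(2/70) = 1.6372°
wrap1 = wrap2 = π + 2β = 183.2745°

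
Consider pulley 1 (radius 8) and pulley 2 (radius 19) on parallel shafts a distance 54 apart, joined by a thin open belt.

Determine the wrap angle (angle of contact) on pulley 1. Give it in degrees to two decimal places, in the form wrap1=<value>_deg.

open belt: β = asin((r2−r1)/C) = asin(11/54) = 11.7536°
wrap1 = π − 2β = 156.4927°
wrap2 = π + 2β = 203.5073°

wrap1=156.49_deg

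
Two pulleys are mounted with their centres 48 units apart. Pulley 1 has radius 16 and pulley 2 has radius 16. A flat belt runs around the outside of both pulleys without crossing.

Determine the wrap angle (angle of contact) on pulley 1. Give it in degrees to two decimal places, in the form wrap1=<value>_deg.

wrap1=180.00_deg

open belt: β = asin((r2−r1)/C) = asin(0/48) = 0.0000°
wrap1 = π − 2β = 180.0000°
wrap2 = π + 2β = 180.0000°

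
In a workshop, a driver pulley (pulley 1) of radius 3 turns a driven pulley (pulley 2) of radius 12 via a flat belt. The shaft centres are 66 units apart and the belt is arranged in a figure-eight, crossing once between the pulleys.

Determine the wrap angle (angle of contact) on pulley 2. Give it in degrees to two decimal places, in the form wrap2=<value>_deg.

wrap2=206.27_deg

crossed belt: β = asin((r1+r2)/C) = asin(15/66) = 13.1366°
wrap1 = wrap2 = π + 2β = 206.2731°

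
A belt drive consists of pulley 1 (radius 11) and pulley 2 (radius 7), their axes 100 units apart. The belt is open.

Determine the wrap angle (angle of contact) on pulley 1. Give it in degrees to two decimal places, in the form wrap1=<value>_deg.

open belt: β = asin((r2−r1)/C) = asin(-4/100) = -2.2924°
wrap1 = π − 2β = 184.5849°
wrap2 = π + 2β = 175.4151°

wrap1=184.58_deg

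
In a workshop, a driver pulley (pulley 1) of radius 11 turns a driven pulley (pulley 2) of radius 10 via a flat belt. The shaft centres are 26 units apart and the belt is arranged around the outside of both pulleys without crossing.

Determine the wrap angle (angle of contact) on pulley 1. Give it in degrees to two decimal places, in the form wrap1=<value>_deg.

open belt: β = asin((r2−r1)/C) = asin(-1/26) = -2.2042°
wrap1 = π − 2β = 184.4085°
wrap2 = π + 2β = 175.5915°

wrap1=184.41_deg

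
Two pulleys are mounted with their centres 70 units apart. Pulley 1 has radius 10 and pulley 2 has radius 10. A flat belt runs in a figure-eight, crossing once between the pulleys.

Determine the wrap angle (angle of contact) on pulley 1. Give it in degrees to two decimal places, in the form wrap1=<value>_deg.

wrap1=213.20_deg

crossed belt: β = asin((r1+r2)/C) = asin(20/70) = 16.6015°
wrap1 = wrap2 = π + 2β = 213.2031°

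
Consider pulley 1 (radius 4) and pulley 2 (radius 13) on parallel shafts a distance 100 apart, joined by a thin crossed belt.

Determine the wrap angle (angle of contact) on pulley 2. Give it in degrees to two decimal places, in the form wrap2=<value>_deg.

wrap2=199.58_deg

crossed belt: β = asin((r1+r2)/C) = asin(17/100) = 9.7878°
wrap1 = wrap2 = π + 2β = 199.5756°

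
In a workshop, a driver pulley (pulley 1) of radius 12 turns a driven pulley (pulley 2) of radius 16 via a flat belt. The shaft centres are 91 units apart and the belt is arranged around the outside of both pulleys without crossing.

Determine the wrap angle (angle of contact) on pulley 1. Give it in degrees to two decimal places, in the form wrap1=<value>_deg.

open belt: β = asin((r2−r1)/C) = asin(4/91) = 2.5193°
wrap1 = π − 2β = 174.9614°
wrap2 = π + 2β = 185.0386°

wrap1=174.96_deg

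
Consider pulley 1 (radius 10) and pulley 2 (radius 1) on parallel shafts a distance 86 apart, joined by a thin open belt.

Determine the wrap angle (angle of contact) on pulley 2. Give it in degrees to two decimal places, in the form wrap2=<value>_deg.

wrap2=167.99_deg

open belt: β = asin((r2−r1)/C) = asin(-9/86) = -6.0071°
wrap1 = π − 2β = 192.0141°
wrap2 = π + 2β = 167.9859°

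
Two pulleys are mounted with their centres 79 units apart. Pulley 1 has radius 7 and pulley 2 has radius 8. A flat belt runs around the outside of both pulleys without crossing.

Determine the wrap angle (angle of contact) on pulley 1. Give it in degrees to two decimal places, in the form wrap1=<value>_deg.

open belt: β = asin((r2−r1)/C) = asin(1/79) = 0.7253°
wrap1 = π − 2β = 178.5494°
wrap2 = π + 2β = 181.4506°

wrap1=178.55_deg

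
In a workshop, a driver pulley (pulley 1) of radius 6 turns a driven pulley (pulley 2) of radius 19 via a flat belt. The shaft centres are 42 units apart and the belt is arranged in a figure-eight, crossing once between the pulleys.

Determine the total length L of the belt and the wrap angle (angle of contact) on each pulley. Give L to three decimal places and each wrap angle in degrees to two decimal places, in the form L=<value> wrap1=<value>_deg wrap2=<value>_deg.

L=177.916 wrap1=253.06_deg wrap2=253.06_deg

crossed belt: β = asin((r1+r2)/C) = asin(25/42) = 36.5296°
wrap1 = wrap2 = π + 2β = 253.0592°
tangent length = C·cosβ = 33.7491
L = (r1+r2)·wrap + 2·C·cosβ = 25·4.4167 + 2·33.7491 = 177.9161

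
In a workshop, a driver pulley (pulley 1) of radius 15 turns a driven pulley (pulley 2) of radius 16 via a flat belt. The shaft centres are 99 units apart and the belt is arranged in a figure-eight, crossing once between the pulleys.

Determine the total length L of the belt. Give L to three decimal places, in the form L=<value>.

crossed belt: β = asin((r1+r2)/C) = asin(31/99) = 18.2480°
wrap1 = wrap2 = π + 2β = 216.4961°
tangent length = C·cosβ = 94.0213
L = (r1+r2)·wrap + 2·C·cosβ = 31·3.7786 + 2·94.0213 = 305.1782

L=305.178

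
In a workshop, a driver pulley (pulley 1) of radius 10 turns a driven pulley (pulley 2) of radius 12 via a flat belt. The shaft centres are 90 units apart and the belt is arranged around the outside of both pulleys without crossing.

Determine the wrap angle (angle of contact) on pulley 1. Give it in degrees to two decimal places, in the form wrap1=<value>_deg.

open belt: β = asin((r2−r1)/C) = asin(2/90) = 1.2733°
wrap1 = π − 2β = 177.4533°
wrap2 = π + 2β = 182.5467°

wrap1=177.45_deg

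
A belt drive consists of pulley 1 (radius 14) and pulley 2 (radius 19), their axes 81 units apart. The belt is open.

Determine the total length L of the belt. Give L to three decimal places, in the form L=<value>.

open belt: β = asin((r2−r1)/C) = asin(5/81) = 3.5390°
wrap1 = π − 2β = 172.9219°
wrap2 = π + 2β = 187.0781°
tangent length = C·cosβ = 80.8455
L = r1·wrap1 + r2·wrap2 + 2·C·cosβ = 14·3.0181 + 19·3.2651 + 2·80.8455 = 265.9813

L=265.981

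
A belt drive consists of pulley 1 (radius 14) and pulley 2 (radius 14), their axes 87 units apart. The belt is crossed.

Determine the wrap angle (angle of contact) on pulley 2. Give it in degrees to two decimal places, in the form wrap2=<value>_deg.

crossed belt: β = asin((r1+r2)/C) = asin(28/87) = 18.7742°
wrap1 = wrap2 = π + 2β = 217.5484°

wrap2=217.55_deg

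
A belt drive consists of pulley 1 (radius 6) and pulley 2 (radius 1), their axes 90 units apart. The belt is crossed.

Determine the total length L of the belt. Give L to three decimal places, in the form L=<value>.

L=202.536

crossed belt: β = asin((r1+r2)/C) = asin(7/90) = 4.4608°
wrap1 = wrap2 = π + 2β = 188.9217°
tangent length = C·cosβ = 89.7274
L = (r1+r2)·wrap + 2·C·cosβ = 7·3.2973 + 2·89.7274 = 202.5359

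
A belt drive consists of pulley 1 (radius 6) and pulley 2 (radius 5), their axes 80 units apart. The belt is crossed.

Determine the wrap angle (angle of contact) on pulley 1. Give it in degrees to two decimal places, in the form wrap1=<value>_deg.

crossed belt: β = asin((r1+r2)/C) = asin(11/80) = 7.9032°
wrap1 = wrap2 = π + 2β = 195.8064°

wrap1=195.81_deg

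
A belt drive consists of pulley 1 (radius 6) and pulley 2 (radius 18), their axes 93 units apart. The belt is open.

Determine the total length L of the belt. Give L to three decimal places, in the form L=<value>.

L=262.949

open belt: β = asin((r2−r1)/C) = asin(12/93) = 7.4137°
wrap1 = π − 2β = 165.1727°
wrap2 = π + 2β = 194.8273°
tangent length = C·cosβ = 92.2226
L = r1·wrap1 + r2·wrap2 + 2·C·cosβ = 6·2.8828 + 18·3.4004 + 2·92.2226 = 262.9488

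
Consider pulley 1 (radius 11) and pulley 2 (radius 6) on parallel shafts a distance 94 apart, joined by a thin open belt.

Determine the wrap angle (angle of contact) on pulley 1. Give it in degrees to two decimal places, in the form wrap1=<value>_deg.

wrap1=186.10_deg

open belt: β = asin((r2−r1)/C) = asin(-5/94) = -3.0491°
wrap1 = π − 2β = 186.0982°
wrap2 = π + 2β = 173.9018°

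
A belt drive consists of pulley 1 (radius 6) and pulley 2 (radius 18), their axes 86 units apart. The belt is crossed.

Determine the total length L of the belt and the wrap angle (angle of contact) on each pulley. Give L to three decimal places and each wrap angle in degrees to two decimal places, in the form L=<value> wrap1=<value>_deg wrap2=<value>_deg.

crossed belt: β = asin((r1+r2)/C) = asin(24/86) = 16.2047°
wrap1 = wrap2 = π + 2β = 212.4094°
tangent length = C·cosβ = 82.5833
L = (r1+r2)·wrap + 2·C·cosβ = 24·3.7072 + 2·82.5833 = 254.1404

L=254.140 wrap1=212.41_deg wrap2=212.41_deg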